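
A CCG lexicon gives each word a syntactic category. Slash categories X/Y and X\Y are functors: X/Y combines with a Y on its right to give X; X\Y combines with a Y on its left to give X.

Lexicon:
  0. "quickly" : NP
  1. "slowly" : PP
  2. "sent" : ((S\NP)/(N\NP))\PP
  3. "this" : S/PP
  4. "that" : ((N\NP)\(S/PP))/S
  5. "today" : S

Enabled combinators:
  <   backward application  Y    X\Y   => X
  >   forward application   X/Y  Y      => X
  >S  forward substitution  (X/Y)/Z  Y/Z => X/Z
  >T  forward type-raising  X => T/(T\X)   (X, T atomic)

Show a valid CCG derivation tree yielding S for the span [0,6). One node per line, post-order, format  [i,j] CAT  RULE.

[0,1] NP  lex  "quickly"
[1,2] PP  lex  "slowly"
[2,3] ((S\NP)/(N\NP))\PP  lex  "sent"
[1,3] (S\NP)/(N\NP)  <  k=2
[3,4] S/PP  lex  "this"
[4,5] ((N\NP)\(S/PP))/S  lex  "that"
[5,6] S  lex  "today"
[4,6] (N\NP)\(S/PP)  >  k=5
[3,6] N\NP  <  k=4
[1,6] S\NP  >  k=3
[0,6] S  <  k=1

[0,6] S   <
  [0,1] "quickly" : NP
  [1,6] S\NP   >
    [1,3] (S\NP)/(N\NP)   <
      [1,2] "slowly" : PP
      [2,3] "sent" : ((S\NP)/(N\NP))\PP
    [3,6] N\NP   <
      [3,4] "this" : S/PP
      [4,6] (N\NP)\(S/PP)   >
        [4,5] "that" : ((N\NP)\(S/PP))/S
        [5,6] "today" : S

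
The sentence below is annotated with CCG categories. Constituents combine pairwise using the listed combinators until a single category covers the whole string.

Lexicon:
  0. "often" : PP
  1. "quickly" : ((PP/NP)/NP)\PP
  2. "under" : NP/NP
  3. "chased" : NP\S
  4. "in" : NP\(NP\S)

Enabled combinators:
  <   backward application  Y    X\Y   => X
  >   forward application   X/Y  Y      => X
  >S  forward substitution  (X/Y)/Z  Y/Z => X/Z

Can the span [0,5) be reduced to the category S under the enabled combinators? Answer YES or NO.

NO

PP ((PP/NP)/NP)\PP NP/NP NP\S NP\(NP\S)
CKY chart[0,5] = {PP, PP/NP}; S ∉ chart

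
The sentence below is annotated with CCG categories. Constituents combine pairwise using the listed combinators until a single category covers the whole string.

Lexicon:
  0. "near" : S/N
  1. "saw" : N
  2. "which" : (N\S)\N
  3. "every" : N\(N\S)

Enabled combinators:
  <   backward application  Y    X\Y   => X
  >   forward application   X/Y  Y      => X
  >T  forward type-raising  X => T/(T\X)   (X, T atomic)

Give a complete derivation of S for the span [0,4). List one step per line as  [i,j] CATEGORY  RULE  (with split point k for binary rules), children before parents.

[0,1] S/N  lex  "near"
[1,2] N  lex  "saw"
[2,3] (N\S)\N  lex  "which"
[1,3] N\S  <  k=2
[3,4] N\(N\S)  lex  "every"
[1,4] N  <  k=3
[0,4] S  >  k=1

[0,4] S   >
  [0,1] "near" : S/N
  [1,4] N   <
    [1,3] N\S   <
      [1,2] "saw" : N
      [2,3] "which" : (N\S)\N
    [3,4] "every" : N\(N\S)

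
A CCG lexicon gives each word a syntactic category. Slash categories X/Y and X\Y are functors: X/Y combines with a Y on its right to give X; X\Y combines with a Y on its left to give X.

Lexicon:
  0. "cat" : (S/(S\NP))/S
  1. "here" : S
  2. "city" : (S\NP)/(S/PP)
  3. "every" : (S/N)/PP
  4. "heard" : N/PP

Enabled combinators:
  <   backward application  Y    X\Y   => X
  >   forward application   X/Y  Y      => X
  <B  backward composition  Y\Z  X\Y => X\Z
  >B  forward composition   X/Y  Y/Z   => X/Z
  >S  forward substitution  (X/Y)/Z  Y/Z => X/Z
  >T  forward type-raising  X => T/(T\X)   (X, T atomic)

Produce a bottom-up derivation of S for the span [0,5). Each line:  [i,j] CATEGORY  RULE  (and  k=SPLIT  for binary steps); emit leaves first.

[0,1] (S/(S\NP))/S  lex  "cat"
[1,2] S  lex  "here"
[0,2] S/(S\NP)  >  k=1
[2,3] (S\NP)/(S/PP)  lex  "city"
[3,4] (S/N)/PP  lex  "every"
[4,5] N/PP  lex  "heard"
[3,5] S/PP  >S  k=4
[2,5] S\NP  >  k=3
[0,5] S  >  k=2

[0,5] S   >
  [0,2] S/(S\NP)   >
    [0,1] "cat" : (S/(S\NP))/S
    [1,2] "here" : S
  [2,5] S\NP   >
    [2,3] "city" : (S\NP)/(S/PP)
    [3,5] S/PP   >S
      [3,4] "every" : (S/N)/PP
      [4,5] "heard" : N/PP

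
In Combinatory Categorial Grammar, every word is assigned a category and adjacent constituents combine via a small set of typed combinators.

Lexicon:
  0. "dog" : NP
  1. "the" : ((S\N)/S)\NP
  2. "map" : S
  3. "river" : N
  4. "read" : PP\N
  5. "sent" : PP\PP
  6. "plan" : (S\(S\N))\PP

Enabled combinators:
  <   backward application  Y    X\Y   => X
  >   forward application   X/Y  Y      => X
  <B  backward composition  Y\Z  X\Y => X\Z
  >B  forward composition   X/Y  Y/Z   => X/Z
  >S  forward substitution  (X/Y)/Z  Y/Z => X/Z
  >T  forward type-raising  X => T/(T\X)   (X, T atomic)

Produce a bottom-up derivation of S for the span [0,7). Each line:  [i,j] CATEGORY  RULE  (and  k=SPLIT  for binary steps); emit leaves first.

[0,1] NP  lex  "dog"
[1,2] ((S\N)/S)\NP  lex  "the"
[0,2] (S\N)/S  <  k=1
[2,3] S  lex  "map"
[0,3] S\N  >  k=2
[3,4] N  lex  "river"
[4,5] PP\N  lex  "read"
[5,6] PP\PP  lex  "sent"
[4,6] PP\N  <B  k=5
[3,6] PP  <  k=4
[6,7] (S\(S\N))\PP  lex  "plan"
[3,7] S\(S\N)  <  k=6
[0,7] S  <  k=3

[0,7] S   <
  [0,3] S\N   >
    [0,2] (S\N)/S   <
      [0,1] "dog" : NP
      [1,2] "the" : ((S\N)/S)\NP
    [2,3] "map" : S
  [3,7] S\(S\N)   <
    [3,6] PP   <
      [3,4] "river" : N
      [4,6] PP\N   <B
        [4,5] "read" : PP\N
        [5,6] "sent" : PP\PP
    [6,7] "plan" : (S\(S\N))\PP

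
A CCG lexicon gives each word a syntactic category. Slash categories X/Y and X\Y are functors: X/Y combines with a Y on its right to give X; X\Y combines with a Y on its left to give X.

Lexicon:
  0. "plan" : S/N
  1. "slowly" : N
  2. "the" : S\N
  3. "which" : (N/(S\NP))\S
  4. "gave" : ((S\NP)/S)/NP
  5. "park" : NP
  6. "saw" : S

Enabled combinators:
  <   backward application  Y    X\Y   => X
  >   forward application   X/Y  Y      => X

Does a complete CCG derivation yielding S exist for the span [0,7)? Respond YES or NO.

[0,7] S   >
  [0,1] "plan" : S/N
  [1,7] N   >
    [1,4] N/(S\NP)   <
      [1,3] S   <
        [1,2] "slowly" : N
        [2,3] "the" : S\N
      [3,4] "which" : (N/(S\NP))\S
    [4,7] S\NP   >
      [4,6] (S\NP)/S   >
        [4,5] "gave" : ((S\NP)/S)/NP
        [5,6] "park" : NP
      [6,7] "saw" : S

YES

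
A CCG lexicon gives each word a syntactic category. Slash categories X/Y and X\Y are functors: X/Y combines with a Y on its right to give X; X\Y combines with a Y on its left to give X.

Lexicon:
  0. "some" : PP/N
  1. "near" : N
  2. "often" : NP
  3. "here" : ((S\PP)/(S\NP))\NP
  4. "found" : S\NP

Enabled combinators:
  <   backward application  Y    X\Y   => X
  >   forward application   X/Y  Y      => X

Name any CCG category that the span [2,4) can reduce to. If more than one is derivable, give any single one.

[0,5] S   <
  [0,2] PP   >
    [0,1] "some" : PP/N
    [1,2] "near" : N
  [2,5] S\PP   >
    [2,4] (S\PP)/(S\NP)   <
      [2,3] "often" : NP
      [3,4] "here" : ((S\PP)/(S\NP))\NP
    [4,5] "found" : S\NP

(S\PP)/(S\NP)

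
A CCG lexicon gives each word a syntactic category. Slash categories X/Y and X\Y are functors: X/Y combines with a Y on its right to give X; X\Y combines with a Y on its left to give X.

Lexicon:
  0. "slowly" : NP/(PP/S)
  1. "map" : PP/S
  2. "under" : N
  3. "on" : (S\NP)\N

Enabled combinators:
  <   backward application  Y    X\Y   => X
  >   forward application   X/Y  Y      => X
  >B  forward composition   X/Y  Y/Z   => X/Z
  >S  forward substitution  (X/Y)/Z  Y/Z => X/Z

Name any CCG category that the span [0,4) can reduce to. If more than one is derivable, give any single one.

[0,4] S   <
  [0,2] NP   >
    [0,1] "slowly" : NP/(PP/S)
    [1,2] "map" : PP/S
  [2,4] S\NP   <
    [2,3] "under" : N
    [3,4] "on" : (S\NP)\N

S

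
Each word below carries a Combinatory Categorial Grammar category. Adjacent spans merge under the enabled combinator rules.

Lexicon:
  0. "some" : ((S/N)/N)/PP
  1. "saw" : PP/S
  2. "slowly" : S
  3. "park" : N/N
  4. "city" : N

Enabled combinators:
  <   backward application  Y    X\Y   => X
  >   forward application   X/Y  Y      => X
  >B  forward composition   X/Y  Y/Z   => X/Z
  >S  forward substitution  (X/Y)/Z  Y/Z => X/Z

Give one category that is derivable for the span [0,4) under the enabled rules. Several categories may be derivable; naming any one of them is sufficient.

S/N

[0,5] S   >
  [0,4] S/N   >S
    [0,3] (S/N)/N   >
      [0,1] "some" : ((S/N)/N)/PP
      [1,3] PP   >
        [1,2] "saw" : PP/S
        [2,3] "slowly" : S
    [3,4] "park" : N/N
  [4,5] "city" : N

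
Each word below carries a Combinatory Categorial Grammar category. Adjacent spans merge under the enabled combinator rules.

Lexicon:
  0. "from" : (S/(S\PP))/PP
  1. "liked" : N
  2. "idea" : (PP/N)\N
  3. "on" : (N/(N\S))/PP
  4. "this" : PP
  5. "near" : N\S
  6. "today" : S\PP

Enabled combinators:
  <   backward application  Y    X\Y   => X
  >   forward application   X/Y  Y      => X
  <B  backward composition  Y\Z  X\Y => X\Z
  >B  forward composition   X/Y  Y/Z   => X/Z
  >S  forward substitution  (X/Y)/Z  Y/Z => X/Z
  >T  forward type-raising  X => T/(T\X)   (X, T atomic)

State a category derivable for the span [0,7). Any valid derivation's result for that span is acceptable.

[0,7] S   >
  [0,6] S/(S\PP)   >
    [0,1] "from" : (S/(S\PP))/PP
    [1,6] PP   >
      [1,3] PP/N   <
        [1,2] "liked" : N
        [2,3] "idea" : (PP/N)\N
      [3,6] N   >
        [3,5] N/(N\S)   >
          [3,4] "on" : (N/(N\S))/PP
          [4,5] "this" : PP
        [5,6] "near" : N\S
  [6,7] "today" : S\PP

S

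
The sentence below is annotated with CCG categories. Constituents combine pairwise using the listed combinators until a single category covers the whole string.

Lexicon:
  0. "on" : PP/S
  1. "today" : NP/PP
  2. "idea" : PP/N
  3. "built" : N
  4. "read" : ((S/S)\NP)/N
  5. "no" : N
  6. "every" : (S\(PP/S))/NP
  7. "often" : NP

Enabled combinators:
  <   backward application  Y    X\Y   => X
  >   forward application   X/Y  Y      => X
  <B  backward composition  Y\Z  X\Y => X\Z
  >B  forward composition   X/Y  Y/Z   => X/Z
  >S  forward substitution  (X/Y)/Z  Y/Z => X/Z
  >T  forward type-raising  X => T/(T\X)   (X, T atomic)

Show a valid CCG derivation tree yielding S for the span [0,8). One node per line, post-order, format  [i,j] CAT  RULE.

[0,1] PP/S  lex  "on"
[1,2] NP/PP  lex  "today"
[2,3] PP/N  lex  "idea"
[3,4] N  lex  "built"
[2,4] PP  >  k=3
[1,4] NP  >  k=2
[4,5] ((S/S)\NP)/N  lex  "read"
[5,6] N  lex  "no"
[4,6] (S/S)\NP  >  k=5
[1,6] S/S  <  k=4
[0,6] PP/S  >B  k=1
[6,7] (S\(PP/S))/NP  lex  "every"
[7,8] NP  lex  "often"
[6,8] S\(PP/S)  >  k=7
[0,8] S  <  k=6

[0,8] S   <
  [0,6] PP/S   >B
    [0,1] "on" : PP/S
    [1,6] S/S   <
      [1,4] NP   >
        [1,2] "today" : NP/PP
        [2,4] PP   >
          [2,3] "idea" : PP/N
          [3,4] "built" : N
      [4,6] (S/S)\NP   >
        [4,5] "read" : ((S/S)\NP)/N
        [5,6] "no" : N
  [6,8] S\(PP/S)   >
    [6,7] "every" : (S\(PP/S))/NP
    [7,8] "often" : NP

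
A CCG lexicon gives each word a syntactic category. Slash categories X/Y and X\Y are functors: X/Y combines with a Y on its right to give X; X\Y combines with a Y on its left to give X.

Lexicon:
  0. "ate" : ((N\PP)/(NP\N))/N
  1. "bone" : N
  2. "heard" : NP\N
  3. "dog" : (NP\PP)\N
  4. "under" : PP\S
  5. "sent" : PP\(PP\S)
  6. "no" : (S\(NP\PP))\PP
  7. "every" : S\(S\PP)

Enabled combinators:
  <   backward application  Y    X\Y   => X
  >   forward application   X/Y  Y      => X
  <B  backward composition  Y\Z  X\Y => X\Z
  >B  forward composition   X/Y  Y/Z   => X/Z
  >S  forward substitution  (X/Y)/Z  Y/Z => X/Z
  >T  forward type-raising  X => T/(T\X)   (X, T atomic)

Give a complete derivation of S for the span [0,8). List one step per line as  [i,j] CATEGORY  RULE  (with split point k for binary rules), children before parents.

[0,1] ((N\PP)/(NP\N))/N  lex  "ate"
[1,2] N  lex  "bone"
[0,2] (N\PP)/(NP\N)  >  k=1
[2,3] NP\N  lex  "heard"
[0,3] N\PP  >  k=2
[3,4] (NP\PP)\N  lex  "dog"
[4,5] PP\S  lex  "under"
[5,6] PP\(PP\S)  lex  "sent"
[4,6] PP  <  k=5
[6,7] (S\(NP\PP))\PP  lex  "no"
[4,7] S\(NP\PP)  <  k=6
[3,7] S\N  <B  k=4
[0,7] S\PP  <B  k=3
[7,8] S\(S\PP)  lex  "every"
[0,8] S  <  k=7

[0,8] S   <
  [0,7] S\PP   <B
    [0,3] N\PP   >
      [0,2] (N\PP)/(NP\N)   >
        [0,1] "ate" : ((N\PP)/(NP\N))/N
        [1,2] "bone" : N
      [2,3] "heard" : NP\N
    [3,7] S\N   <B
      [3,4] "dog" : (NP\PP)\N
      [4,7] S\(NP\PP)   <
        [4,6] PP   <
          [4,5] "under" : PP\S
          [5,6] "sent" : PP\(PP\S)
        [6,7] "no" : (S\(NP\PP))\PP
  [7,8] "every" : S\(S\PP)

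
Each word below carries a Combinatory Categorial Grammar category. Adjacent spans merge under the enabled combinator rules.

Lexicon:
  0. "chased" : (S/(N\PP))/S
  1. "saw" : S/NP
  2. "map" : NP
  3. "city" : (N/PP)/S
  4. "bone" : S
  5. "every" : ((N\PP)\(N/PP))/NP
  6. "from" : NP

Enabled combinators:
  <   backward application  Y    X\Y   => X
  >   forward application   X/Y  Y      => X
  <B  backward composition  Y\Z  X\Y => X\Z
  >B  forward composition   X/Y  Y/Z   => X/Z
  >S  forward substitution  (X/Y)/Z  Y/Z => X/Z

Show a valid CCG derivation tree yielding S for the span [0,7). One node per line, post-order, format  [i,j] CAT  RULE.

[0,7] S   >
  [0,3] S/(N\PP)   >
    [0,1] "chased" : (S/(N\PP))/S
    [1,3] S   >
      [1,2] "saw" : S/NP
      [2,3] "map" : NP
  [3,7] N\PP   <
    [3,5] N/PP   >
      [3,4] "city" : (N/PP)/S
      [4,5] "bone" : S
    [5,7] (N\PP)\(N/PP)   >
      [5,6] "every" : ((N\PP)\(N/PP))/NP
      [6,7] "from" : NP

[0,1] (S/(N\PP))/S  lex  "chased"
[1,2] S/NP  lex  "saw"
[2,3] NP  lex  "map"
[1,3] S  >  k=2
[0,3] S/(N\PP)  >  k=1
[3,4] (N/PP)/S  lex  "city"
[4,5] S  lex  "bone"
[3,5] N/PP  >  k=4
[5,6] ((N\PP)\(N/PP))/NP  lex  "every"
[6,7] NP  lex  "from"
[5,7] (N\PP)\(N/PP)  >  k=6
[3,7] N\PP  <  k=5
[0,7] S  >  k=3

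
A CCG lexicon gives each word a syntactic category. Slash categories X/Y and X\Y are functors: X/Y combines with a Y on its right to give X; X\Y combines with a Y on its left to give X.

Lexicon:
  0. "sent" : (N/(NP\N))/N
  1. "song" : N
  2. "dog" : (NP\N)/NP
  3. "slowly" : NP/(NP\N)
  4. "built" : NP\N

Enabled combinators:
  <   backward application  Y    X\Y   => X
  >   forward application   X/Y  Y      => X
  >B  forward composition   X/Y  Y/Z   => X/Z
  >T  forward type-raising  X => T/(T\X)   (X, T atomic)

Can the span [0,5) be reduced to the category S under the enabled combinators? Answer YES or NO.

NO

(N/(NP\N))/N N (NP\N)/NP NP/(NP\N) NP\N
CKY chart[0,5] = {(N/(NP\N))/(N\NP), N, N/(NP\NP), N/(N\N), NP/(NP\N), PP/(PP\N), S/(S\N)}; S ∉ chart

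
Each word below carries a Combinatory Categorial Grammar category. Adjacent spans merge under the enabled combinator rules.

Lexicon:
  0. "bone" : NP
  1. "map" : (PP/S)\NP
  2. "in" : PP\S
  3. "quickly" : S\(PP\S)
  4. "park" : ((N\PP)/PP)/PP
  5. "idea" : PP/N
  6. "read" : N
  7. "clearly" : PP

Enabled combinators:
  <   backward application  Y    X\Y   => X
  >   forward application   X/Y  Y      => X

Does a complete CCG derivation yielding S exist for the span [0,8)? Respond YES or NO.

NO

NP (PP/S)\NP PP\S S\(PP\S) ((N\PP)/PP)/PP PP/N N PP
CKY chart[0,8] = {N}; S ∉ chart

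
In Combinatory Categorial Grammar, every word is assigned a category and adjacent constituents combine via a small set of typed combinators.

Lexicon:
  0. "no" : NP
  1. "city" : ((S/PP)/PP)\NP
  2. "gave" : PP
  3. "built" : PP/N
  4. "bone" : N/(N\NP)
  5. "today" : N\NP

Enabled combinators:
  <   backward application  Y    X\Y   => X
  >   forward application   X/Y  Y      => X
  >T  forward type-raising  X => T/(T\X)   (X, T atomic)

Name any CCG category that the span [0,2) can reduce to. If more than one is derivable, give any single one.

[0,6] S   >
  [0,3] S/PP   >
    [0,2] (S/PP)/PP   <
      [0,1] "no" : NP
      [1,2] "city" : ((S/PP)/PP)\NP
    [2,3] "gave" : PP
  [3,6] PP   >
    [3,4] "built" : PP/N
    [4,6] N   >
      [4,5] "bone" : N/(N\NP)
      [5,6] "today" : N\NP

(S/PP)/PP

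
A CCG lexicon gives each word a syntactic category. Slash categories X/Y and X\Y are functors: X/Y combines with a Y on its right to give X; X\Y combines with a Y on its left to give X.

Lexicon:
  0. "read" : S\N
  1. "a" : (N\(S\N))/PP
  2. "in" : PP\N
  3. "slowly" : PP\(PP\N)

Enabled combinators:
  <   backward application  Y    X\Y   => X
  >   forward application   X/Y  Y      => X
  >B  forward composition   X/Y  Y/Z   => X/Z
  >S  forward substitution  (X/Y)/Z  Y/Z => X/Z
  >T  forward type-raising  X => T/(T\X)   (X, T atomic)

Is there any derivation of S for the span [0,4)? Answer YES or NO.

NO

S\N (N\(S\N))/PP PP\N PP\(PP\N)
CKY chart[0,4] = {N, N/(N\N), NP/(NP\N), PP/(PP\N), S/(S\N)}; S ∉ chart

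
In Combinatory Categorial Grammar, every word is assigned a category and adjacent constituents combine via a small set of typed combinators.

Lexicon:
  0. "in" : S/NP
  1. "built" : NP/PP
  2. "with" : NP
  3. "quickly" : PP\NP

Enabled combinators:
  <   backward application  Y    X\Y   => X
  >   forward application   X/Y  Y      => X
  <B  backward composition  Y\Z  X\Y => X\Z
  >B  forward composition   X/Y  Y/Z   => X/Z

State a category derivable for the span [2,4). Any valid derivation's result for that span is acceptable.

[0,4] S   >
  [0,1] "in" : S/NP
  [1,4] NP   >
    [1,2] "built" : NP/PP
    [2,4] PP   <
      [2,3] "with" : NP
      [3,4] "quickly" : PP\NP

PP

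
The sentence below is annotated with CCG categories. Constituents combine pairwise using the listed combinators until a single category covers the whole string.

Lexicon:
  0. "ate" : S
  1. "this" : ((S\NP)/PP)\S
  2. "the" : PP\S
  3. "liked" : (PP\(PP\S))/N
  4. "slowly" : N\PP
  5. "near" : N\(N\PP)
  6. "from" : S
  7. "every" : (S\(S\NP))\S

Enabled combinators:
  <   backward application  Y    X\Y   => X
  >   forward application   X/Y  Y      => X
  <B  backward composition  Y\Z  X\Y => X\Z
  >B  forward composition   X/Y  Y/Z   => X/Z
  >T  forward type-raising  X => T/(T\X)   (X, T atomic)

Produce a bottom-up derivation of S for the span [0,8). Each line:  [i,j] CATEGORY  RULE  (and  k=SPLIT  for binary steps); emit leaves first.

[0,8] S   <
  [0,6] S\NP   >
    [0,2] (S\NP)/PP   <
      [0,1] "ate" : S
      [1,2] "this" : ((S\NP)/PP)\S
    [2,6] PP   <
      [2,3] "the" : PP\S
      [3,6] PP\(PP\S)   >
        [3,4] "liked" : (PP\(PP\S))/N
        [4,6] N   <
          [4,5] "slowly" : N\PP
          [5,6] "near" : N\(N\PP)
  [6,8] S\(S\NP)   <
    [6,7] "from" : S
    [7,8] "every" : (S\(S\NP))\S

[0,1] S  lex  "ate"
[1,2] ((S\NP)/PP)\S  lex  "this"
[0,2] (S\NP)/PP  <  k=1
[2,3] PP\S  lex  "the"
[3,4] (PP\(PP\S))/N  lex  "liked"
[4,5] N\PP  lex  "slowly"
[5,6] N\(N\PP)  lex  "near"
[4,6] N  <  k=5
[3,6] PP\(PP\S)  >  k=4
[2,6] PP  <  k=3
[0,6] S\NP  >  k=2
[6,7] S  lex  "from"
[7,8] (S\(S\NP))\S  lex  "every"
[6,8] S\(S\NP)  <  k=7
[0,8] S  <  k=6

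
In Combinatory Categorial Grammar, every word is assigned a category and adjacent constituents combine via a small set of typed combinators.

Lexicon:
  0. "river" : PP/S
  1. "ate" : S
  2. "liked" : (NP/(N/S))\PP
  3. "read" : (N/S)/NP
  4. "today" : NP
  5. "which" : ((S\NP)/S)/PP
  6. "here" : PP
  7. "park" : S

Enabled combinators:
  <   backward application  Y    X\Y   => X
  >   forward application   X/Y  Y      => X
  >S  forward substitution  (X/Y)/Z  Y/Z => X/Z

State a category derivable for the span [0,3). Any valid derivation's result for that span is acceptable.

NP/(N/S)

[0,8] S   <
  [0,5] NP   >
    [0,3] NP/(N/S)   <
      [0,2] PP   >
        [0,1] "river" : PP/S
        [1,2] "ate" : S
      [2,3] "liked" : (NP/(N/S))\PP
    [3,5] N/S   >
      [3,4] "read" : (N/S)/NP
      [4,5] "today" : NP
  [5,8] S\NP   >
    [5,7] (S\NP)/S   >
      [5,6] "which" : ((S\NP)/S)/PP
      [6,7] "here" : PP
    [7,8] "park" : S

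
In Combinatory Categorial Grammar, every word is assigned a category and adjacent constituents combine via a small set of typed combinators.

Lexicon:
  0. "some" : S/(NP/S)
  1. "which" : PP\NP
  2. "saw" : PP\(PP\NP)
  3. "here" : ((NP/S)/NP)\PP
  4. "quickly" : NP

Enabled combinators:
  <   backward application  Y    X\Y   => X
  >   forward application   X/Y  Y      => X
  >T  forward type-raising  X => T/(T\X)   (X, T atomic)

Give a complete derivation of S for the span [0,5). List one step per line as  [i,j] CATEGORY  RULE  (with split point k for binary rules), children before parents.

[0,5] S   >
  [0,1] "some" : S/(NP/S)
  [1,5] NP/S   >
    [1,4] (NP/S)/NP   <
      [1,3] PP   <
        [1,2] "which" : PP\NP
        [2,3] "saw" : PP\(PP\NP)
      [3,4] "here" : ((NP/S)/NP)\PP
    [4,5] "quickly" : NP

[0,1] S/(NP/S)  lex  "some"
[1,2] PP\NP  lex  "which"
[2,3] PP\(PP\NP)  lex  "saw"
[1,3] PP  <  k=2
[3,4] ((NP/S)/NP)\PP  lex  "here"
[1,4] (NP/S)/NP  <  k=3
[4,5] NP  lex  "quickly"
[1,5] NP/S  >  k=4
[0,5] S  >  k=1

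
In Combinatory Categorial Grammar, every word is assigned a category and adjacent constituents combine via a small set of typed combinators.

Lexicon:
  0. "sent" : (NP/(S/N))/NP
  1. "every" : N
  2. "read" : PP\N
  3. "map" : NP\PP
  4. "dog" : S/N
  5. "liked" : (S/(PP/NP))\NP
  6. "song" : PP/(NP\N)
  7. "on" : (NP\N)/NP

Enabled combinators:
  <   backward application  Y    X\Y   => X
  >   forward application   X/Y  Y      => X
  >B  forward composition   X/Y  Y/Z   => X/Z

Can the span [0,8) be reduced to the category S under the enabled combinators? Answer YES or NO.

YES

[0,8] S   >
  [0,6] S/(PP/NP)   <
    [0,5] NP   >
      [0,4] NP/(S/N)   >
        [0,1] "sent" : (NP/(S/N))/NP
        [1,4] NP   <
          [1,3] PP   <
            [1,2] "every" : N
            [2,3] "read" : PP\N
          [3,4] "map" : NP\PP
      [4,5] "dog" : S/N
    [5,6] "liked" : (S/(PP/NP))\NP
  [6,8] PP/NP   >B
    [6,7] "song" : PP/(NP\N)
    [7,8] "on" : (NP\N)/NP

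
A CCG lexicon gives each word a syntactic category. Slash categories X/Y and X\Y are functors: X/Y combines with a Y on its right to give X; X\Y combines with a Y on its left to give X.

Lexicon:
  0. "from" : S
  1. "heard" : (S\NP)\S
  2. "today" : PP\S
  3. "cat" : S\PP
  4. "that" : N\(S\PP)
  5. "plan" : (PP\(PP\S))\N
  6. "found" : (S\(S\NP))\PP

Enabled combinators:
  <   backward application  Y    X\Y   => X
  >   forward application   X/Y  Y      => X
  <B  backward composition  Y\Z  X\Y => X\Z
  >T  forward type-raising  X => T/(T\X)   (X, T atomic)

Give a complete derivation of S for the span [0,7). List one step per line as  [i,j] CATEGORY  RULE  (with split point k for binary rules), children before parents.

[0,1] S  lex  "from"
[1,2] (S\NP)\S  lex  "heard"
[0,2] S\NP  <  k=1
[2,3] PP\S  lex  "today"
[3,4] S\PP  lex  "cat"
[4,5] N\(S\PP)  lex  "that"
[3,5] N  <  k=4
[5,6] (PP\(PP\S))\N  lex  "plan"
[3,6] PP\(PP\S)  <  k=5
[2,6] PP  <  k=3
[6,7] (S\(S\NP))\PP  lex  "found"
[2,7] S\(S\NP)  <  k=6
[0,7] S  <  k=2

[0,7] S   <
  [0,2] S\NP   <
    [0,1] "from" : S
    [1,2] "heard" : (S\NP)\S
  [2,7] S\(S\NP)   <
    [2,6] PP   <
      [2,3] "today" : PP\S
      [3,6] PP\(PP\S)   <
        [3,5] N   <
          [3,4] "cat" : S\PP
          [4,5] "that" : N\(S\PP)
        [5,6] "plan" : (PP\(PP\S))\N
    [6,7] "found" : (S\(S\NP))\PP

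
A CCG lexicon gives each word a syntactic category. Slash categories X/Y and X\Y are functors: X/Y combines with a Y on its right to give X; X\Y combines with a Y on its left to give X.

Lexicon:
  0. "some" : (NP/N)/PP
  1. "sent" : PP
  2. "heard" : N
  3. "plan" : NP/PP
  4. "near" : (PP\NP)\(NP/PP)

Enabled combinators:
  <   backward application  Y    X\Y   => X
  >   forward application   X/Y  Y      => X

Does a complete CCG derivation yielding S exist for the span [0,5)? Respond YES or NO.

NO

(NP/N)/PP PP N NP/PP (PP\NP)\(NP/PP)
CKY chart[0,5] = {PP}; S ∉ chart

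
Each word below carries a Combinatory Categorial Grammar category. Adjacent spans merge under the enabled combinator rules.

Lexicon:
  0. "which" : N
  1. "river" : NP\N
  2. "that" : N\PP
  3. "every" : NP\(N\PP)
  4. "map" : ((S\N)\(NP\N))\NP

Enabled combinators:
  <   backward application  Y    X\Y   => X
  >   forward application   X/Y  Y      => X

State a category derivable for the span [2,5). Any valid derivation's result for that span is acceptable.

(S\N)\(NP\N)

[0,5] S   <
  [0,1] "which" : N
  [1,5] S\N   <
    [1,2] "river" : NP\N
    [2,5] (S\N)\(NP\N)   <
      [2,4] NP   <
        [2,3] "that" : N\PP
        [3,4] "every" : NP\(N\PP)
      [4,5] "map" : ((S\N)\(NP\N))\NP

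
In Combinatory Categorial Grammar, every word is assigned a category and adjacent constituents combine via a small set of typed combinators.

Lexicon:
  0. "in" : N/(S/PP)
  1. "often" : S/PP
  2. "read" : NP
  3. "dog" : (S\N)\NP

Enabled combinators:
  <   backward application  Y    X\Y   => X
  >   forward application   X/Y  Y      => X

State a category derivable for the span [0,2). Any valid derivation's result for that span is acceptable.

N

[0,4] S   <
  [0,2] N   >
    [0,1] "in" : N/(S/PP)
    [1,2] "often" : S/PP
  [2,4] S\N   <
    [2,3] "read" : NP
    [3,4] "dog" : (S\N)\NP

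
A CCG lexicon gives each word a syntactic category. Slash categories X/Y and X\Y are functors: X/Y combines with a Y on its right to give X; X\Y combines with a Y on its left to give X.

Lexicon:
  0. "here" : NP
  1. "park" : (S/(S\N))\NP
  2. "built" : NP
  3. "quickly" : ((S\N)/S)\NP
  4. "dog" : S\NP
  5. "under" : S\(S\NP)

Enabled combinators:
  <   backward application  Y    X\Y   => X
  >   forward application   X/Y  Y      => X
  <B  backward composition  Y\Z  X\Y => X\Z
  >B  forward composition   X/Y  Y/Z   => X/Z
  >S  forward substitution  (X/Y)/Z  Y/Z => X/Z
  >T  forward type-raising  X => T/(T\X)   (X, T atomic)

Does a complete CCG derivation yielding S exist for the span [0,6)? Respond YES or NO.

[0,6] S   >
  [0,2] S/(S\N)   <
    [0,1] "here" : NP
    [1,2] "park" : (S/(S\N))\NP
  [2,6] S\N   >
    [2,4] (S\N)/S   <
      [2,3] "built" : NP
      [3,4] "quickly" : ((S\N)/S)\NP
    [4,6] S   <
      [4,5] "dog" : S\NP
      [5,6] "under" : S\(S\NP)

YES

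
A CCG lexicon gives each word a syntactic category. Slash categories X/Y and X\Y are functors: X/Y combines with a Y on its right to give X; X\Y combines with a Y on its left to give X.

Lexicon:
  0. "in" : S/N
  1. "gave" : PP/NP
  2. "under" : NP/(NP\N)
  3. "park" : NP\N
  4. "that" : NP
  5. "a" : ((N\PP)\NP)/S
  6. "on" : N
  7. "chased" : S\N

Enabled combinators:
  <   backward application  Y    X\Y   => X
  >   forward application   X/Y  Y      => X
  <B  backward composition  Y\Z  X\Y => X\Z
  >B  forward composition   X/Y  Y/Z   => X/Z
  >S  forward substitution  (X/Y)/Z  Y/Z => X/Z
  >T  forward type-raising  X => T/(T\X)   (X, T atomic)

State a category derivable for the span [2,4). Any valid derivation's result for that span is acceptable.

NP

[0,8] S   >
  [0,1] "in" : S/N
  [1,8] N   <
    [1,4] PP   >
      [1,2] "gave" : PP/NP
      [2,4] NP   >
        [2,3] "under" : NP/(NP\N)
        [3,4] "park" : NP\N
    [4,8] N\PP   <
      [4,5] "that" : NP
      [5,8] (N\PP)\NP   >
        [5,6] "a" : ((N\PP)\NP)/S
        [6,8] S   >
          [6,7] S/(S\N)   >T
            [6,7] "on" : N
          [7,8] "chased" : S\N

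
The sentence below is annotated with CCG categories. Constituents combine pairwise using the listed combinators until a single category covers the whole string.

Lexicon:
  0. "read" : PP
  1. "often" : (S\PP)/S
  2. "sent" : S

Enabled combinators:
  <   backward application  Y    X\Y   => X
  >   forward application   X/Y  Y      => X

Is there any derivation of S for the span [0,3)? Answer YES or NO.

YES

[0,3] S   <
  [0,1] "read" : PP
  [1,3] S\PP   >
    [1,2] "often" : (S\PP)/S
    [2,3] "sent" : S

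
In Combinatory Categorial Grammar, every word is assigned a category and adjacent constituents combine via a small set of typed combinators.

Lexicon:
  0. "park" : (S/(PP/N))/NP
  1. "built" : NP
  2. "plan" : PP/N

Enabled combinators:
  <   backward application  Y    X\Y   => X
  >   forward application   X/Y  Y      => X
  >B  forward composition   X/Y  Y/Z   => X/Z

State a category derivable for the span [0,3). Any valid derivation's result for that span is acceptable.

S

[0,3] S   >
  [0,2] S/(PP/N)   >
    [0,1] "park" : (S/(PP/N))/NP
    [1,2] "built" : NP
  [2,3] "plan" : PP/N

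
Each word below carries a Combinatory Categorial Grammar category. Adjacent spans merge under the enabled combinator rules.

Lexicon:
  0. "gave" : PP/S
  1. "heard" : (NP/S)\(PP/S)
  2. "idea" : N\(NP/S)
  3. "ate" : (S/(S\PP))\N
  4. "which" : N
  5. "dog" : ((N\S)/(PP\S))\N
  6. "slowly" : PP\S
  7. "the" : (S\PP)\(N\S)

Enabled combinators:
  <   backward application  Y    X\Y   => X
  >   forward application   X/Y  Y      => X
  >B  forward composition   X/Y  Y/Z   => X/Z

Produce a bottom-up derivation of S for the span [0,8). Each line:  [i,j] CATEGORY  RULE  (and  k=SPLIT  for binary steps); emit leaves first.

[0,1] PP/S  lex  "gave"
[1,2] (NP/S)\(PP/S)  lex  "heard"
[0,2] NP/S  <  k=1
[2,3] N\(NP/S)  lex  "idea"
[0,3] N  <  k=2
[3,4] (S/(S\PP))\N  lex  "ate"
[0,4] S/(S\PP)  <  k=3
[4,5] N  lex  "which"
[5,6] ((N\S)/(PP\S))\N  lex  "dog"
[4,6] (N\S)/(PP\S)  <  k=5
[6,7] PP\S  lex  "slowly"
[4,7] N\S  >  k=6
[7,8] (S\PP)\(N\S)  lex  "the"
[4,8] S\PP  <  k=7
[0,8] S  >  k=4

[0,8] S   >
  [0,4] S/(S\PP)   <
    [0,3] N   <
      [0,2] NP/S   <
        [0,1] "gave" : PP/S
        [1,2] "heard" : (NP/S)\(PP/S)
      [2,3] "idea" : N\(NP/S)
    [3,4] "ate" : (S/(S\PP))\N
  [4,8] S\PP   <
    [4,7] N\S   >
      [4,6] (N\S)/(PP\S)   <
        [4,5] "which" : N
        [5,6] "dog" : ((N\S)/(PP\S))\N
      [6,7] "slowly" : PP\S
    [7,8] "the" : (S\PP)\(N\S)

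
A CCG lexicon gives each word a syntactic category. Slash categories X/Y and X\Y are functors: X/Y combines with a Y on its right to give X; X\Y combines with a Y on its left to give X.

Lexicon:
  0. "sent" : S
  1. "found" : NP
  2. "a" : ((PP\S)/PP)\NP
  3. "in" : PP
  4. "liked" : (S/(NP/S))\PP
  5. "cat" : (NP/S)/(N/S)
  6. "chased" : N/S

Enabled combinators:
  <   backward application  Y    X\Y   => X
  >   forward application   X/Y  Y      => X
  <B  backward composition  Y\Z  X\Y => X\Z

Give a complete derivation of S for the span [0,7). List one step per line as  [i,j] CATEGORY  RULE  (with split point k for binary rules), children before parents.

[0,1] S  lex  "sent"
[1,2] NP  lex  "found"
[2,3] ((PP\S)/PP)\NP  lex  "a"
[1,3] (PP\S)/PP  <  k=2
[3,4] PP  lex  "in"
[1,4] PP\S  >  k=3
[0,4] PP  <  k=1
[4,5] (S/(NP/S))\PP  lex  "liked"
[0,5] S/(NP/S)  <  k=4
[5,6] (NP/S)/(N/S)  lex  "cat"
[6,7] N/S  lex  "chased"
[5,7] NP/S  >  k=6
[0,7] S  >  k=5

[0,7] S   >
  [0,5] S/(NP/S)   <
    [0,4] PP   <
      [0,1] "sent" : S
      [1,4] PP\S   >
        [1,3] (PP\S)/PP   <
          [1,2] "found" : NP
          [2,3] "a" : ((PP\S)/PP)\NP
        [3,4] "in" : PP
    [4,5] "liked" : (S/(NP/S))\PP
  [5,7] NP/S   >
    [5,6] "cat" : (NP/S)/(N/S)
    [6,7] "chased" : N/S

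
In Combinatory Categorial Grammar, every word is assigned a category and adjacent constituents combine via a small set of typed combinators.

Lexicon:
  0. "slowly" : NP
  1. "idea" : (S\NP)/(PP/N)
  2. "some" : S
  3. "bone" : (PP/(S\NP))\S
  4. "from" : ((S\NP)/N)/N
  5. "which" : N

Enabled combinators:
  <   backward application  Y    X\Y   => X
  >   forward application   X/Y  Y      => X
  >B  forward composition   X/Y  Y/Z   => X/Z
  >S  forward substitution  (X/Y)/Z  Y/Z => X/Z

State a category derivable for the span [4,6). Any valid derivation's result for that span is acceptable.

[0,6] S   <
  [0,1] "slowly" : NP
  [1,6] S\NP   >
    [1,2] "idea" : (S\NP)/(PP/N)
    [2,6] PP/N   >B
      [2,4] PP/(S\NP)   <
        [2,3] "some" : S
        [3,4] "bone" : (PP/(S\NP))\S
      [4,6] (S\NP)/N   >
        [4,5] "from" : ((S\NP)/N)/N
        [5,6] "which" : N

(S\NP)/N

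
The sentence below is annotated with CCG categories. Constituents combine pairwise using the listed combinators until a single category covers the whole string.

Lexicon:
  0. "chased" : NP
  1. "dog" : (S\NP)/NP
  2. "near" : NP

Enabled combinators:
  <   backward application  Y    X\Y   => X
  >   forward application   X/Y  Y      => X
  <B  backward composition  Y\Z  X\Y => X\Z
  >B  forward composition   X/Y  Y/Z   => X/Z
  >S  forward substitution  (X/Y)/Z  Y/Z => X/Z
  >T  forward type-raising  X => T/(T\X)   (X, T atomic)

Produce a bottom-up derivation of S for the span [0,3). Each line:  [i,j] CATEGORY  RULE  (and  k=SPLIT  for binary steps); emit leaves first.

[0,3] S   >
  [0,1] S/(S\NP)   >T
    [0,1] "chased" : NP
  [1,3] S\NP   >
    [1,2] "dog" : (S\NP)/NP
    [2,3] "near" : NP

[0,1] NP  lex  "chased"
[0,1] S/(S\NP)  >T
[1,2] (S\NP)/NP  lex  "dog"
[2,3] NP  lex  "near"
[1,3] S\NP  >  k=2
[0,3] S  >  k=1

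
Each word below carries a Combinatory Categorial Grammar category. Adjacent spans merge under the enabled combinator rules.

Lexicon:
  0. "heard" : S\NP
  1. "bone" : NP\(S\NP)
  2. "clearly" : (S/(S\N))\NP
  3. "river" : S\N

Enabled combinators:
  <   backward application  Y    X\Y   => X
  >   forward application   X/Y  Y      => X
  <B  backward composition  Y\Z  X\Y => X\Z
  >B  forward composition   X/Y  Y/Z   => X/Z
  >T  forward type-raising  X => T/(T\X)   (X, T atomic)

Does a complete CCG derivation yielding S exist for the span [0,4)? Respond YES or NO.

YES

[0,4] S   >
  [0,3] S/(S\N)   <
    [0,2] NP   <
      [0,1] "heard" : S\NP
      [1,2] "bone" : NP\(S\NP)
    [2,3] "clearly" : (S/(S\N))\NP
  [3,4] "river" : S\N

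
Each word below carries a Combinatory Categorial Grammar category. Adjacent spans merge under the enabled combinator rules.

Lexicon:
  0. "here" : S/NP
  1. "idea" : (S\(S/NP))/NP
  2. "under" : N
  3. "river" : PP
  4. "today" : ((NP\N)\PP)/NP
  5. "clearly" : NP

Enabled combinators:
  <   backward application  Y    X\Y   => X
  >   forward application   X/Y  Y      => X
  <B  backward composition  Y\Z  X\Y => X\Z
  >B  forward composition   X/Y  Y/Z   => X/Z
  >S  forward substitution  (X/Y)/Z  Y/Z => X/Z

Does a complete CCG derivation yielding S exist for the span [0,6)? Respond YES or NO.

[0,6] S   <
  [0,1] "here" : S/NP
  [1,6] S\(S/NP)   >
    [1,2] "idea" : (S\(S/NP))/NP
    [2,6] NP   <
      [2,3] "under" : N
      [3,6] NP\N   <
        [3,4] "river" : PP
        [4,6] (NP\N)\PP   >
          [4,5] "today" : ((NP\N)\PP)/NP
          [5,6] "clearly" : NP

YES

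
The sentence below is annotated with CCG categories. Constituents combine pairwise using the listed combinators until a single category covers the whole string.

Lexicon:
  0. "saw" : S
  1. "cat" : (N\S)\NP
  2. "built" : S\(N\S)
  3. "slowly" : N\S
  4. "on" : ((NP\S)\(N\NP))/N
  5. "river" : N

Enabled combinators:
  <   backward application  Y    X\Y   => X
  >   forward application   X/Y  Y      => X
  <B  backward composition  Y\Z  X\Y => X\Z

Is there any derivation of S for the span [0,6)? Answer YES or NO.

NO

S (N\S)\NP S\(N\S) N\S ((NP\S)\(N\NP))/N N
CKY chart[0,6] = {NP}; S ∉ chart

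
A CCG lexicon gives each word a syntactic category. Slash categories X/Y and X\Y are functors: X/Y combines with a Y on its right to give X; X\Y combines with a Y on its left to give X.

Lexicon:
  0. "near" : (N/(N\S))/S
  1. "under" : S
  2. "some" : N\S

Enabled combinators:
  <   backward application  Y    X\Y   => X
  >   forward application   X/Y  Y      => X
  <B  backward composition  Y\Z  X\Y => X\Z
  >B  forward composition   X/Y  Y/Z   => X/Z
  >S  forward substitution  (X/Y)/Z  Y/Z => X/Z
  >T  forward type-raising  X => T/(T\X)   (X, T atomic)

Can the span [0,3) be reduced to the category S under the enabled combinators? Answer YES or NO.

(N/(N\S))/S S N\S
CKY chart[0,3] = {(N/(N\S))/(S\N), N, N/(N\N), NP/(NP\N), PP/(PP\N), S/(S\N)}; S ∉ chart

NO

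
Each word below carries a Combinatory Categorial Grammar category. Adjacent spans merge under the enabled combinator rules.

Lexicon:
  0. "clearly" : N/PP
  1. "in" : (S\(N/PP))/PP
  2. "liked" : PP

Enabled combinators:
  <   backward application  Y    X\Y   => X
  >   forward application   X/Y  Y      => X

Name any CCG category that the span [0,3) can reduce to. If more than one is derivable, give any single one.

[0,3] S   <
  [0,1] "clearly" : N/PP
  [1,3] S\(N/PP)   >
    [1,2] "in" : (S\(N/PP))/PP
    [2,3] "liked" : PP

S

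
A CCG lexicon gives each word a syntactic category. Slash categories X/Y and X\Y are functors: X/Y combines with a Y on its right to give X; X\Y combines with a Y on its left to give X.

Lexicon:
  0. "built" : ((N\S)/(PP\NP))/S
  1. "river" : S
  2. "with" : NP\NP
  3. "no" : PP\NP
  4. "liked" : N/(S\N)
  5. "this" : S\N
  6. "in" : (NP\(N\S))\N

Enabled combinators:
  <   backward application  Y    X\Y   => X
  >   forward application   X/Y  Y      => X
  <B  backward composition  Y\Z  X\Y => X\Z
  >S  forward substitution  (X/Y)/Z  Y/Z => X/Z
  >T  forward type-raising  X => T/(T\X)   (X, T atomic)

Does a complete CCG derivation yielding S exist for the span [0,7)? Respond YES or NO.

NO

((N\S)/(PP\NP))/S S NP\NP PP\NP N/(S\N) S\N (NP\(N\S))\N
CKY chart[0,7] = {N/(N\NP), NP, NP/(NP\NP), PP/(PP\NP), S/(S\NP)}; S ∉ chart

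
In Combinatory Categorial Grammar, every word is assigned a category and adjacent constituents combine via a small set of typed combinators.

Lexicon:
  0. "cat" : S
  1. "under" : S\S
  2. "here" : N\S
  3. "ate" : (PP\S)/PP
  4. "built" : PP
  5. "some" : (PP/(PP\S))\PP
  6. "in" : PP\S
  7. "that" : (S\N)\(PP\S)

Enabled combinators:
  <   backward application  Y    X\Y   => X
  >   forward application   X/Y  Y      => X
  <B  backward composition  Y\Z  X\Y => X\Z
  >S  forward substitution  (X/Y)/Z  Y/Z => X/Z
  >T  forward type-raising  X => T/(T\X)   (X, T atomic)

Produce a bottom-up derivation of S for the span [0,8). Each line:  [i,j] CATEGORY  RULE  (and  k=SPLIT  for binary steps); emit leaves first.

[0,8] S   <
  [0,3] N   <
    [0,1] "cat" : S
    [1,3] N\S   <B
      [1,2] "under" : S\S
      [2,3] "here" : N\S
  [3,8] S\N   <
    [3,7] PP\S   >
      [3,4] "ate" : (PP\S)/PP
      [4,7] PP   >
        [4,6] PP/(PP\S)   <
          [4,5] "built" : PP
          [5,6] "some" : (PP/(PP\S))\PP
        [6,7] "in" : PP\S
    [7,8] "that" : (S\N)\(PP\S)

[0,1] S  lex  "cat"
[1,2] S\S  lex  "under"
[2,3] N\S  lex  "here"
[1,3] N\S  <B  k=2
[0,3] N  <  k=1
[3,4] (PP\S)/PP  lex  "ate"
[4,5] PP  lex  "built"
[5,6] (PP/(PP\S))\PP  lex  "some"
[4,6] PP/(PP\S)  <  k=5
[6,7] PP\S  lex  "in"
[4,7] PP  >  k=6
[3,7] PP\S  >  k=4
[7,8] (S\N)\(PP\S)  lex  "that"
[3,8] S\N  <  k=7
[0,8] S  <  k=3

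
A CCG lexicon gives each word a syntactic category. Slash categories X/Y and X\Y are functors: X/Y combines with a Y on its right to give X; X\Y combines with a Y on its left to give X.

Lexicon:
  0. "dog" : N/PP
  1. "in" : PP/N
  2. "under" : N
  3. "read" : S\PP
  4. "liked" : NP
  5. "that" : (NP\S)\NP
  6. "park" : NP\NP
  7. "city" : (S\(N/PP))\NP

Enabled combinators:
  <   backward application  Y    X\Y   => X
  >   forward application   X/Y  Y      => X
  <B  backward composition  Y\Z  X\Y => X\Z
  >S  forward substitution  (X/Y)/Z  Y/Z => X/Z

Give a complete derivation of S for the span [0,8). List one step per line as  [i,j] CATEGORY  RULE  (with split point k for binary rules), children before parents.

[0,8] S   <
  [0,1] "dog" : N/PP
  [1,8] S\(N/PP)   <
    [1,7] NP   <
      [1,3] PP   >
        [1,2] "in" : PP/N
        [2,3] "under" : N
      [3,7] NP\PP   <B
        [3,4] "read" : S\PP
        [4,7] NP\S   <B
          [4,6] NP\S   <
            [4,5] "liked" : NP
            [5,6] "that" : (NP\S)\NP
          [6,7] "park" : NP\NP
    [7,8] "city" : (S\(N/PP))\NP

[0,1] N/PP  lex  "dog"
[1,2] PP/N  lex  "in"
[2,3] N  lex  "under"
[1,3] PP  >  k=2
[3,4] S\PP  lex  "read"
[4,5] NP  lex  "liked"
[5,6] (NP\S)\NP  lex  "that"
[4,6] NP\S  <  k=5
[6,7] NP\NP  lex  "park"
[4,7] NP\S  <B  k=6
[3,7] NP\PP  <B  k=4
[1,7] NP  <  k=3
[7,8] (S\(N/PP))\NP  lex  "city"
[1,8] S\(N/PP)  <  k=7
[0,8] S  <  k=1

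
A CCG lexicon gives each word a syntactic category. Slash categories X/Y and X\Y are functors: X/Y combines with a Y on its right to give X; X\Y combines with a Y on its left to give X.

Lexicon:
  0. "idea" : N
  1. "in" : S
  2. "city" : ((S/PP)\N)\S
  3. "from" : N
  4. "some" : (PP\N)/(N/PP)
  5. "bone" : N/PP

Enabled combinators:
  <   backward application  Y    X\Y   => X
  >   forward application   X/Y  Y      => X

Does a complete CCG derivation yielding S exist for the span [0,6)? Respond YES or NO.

YES

[0,6] S   >
  [0,3] S/PP   <
    [0,1] "idea" : N
    [1,3] (S/PP)\N   <
      [1,2] "in" : S
      [2,3] "city" : ((S/PP)\N)\S
  [3,6] PP   <
    [3,4] "from" : N
    [4,6] PP\N   >
      [4,5] "some" : (PP\N)/(N/PP)
      [5,6] "bone" : N/PP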